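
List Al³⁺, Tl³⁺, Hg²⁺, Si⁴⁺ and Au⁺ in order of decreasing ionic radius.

Au⁺ > Hg²⁺ > Tl³⁺ > Al³⁺ > Si⁴⁺

Tabulating Z and e⁻: Si⁴⁺ has 10 e⁻ (Z=14), Al³⁺ has 10 e⁻ (Z=13), Tl³⁺ has 78 e⁻ (Z=81), Hg²⁺ has 78 e⁻ (Z=80), Au⁺ has 78 e⁻ (Z=79). Si⁴⁺ < Al³⁺ (both 10 e⁻, Z=14>13); Al³⁺ < Tl³⁺ (same group, period 3 vs 6); Tl³⁺ < Hg²⁺ (both 78 e⁻, Z=81>80); Hg²⁺ < Au⁺ (both 78 e⁻, Z=80>79).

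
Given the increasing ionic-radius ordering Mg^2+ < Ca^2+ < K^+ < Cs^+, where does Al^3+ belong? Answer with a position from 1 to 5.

1

Tabulating Z and e⁻: Al^3+ has 10 e⁻ (Z=13), Mg^2+ has 10 e⁻ (Z=12), Ca^2+ has 18 e⁻ (Z=20), K^+ has 18 e⁻ (Z=19), Cs^+ has 54 e⁻ (Z=55). Al^3+ < Mg^2+ (both 10 e⁻, Z=13>12); Mg^2+ < Ca^2+ (same group, period 3 vs 4); Ca^2+ < K^+ (isoelectronic, higher Z=20 is smaller); K^+ < Cs^+ (same group, period 4 vs 6).
Merged order: Al^3+ < Mg^2+ < Ca^2+ < K^+ < Cs^+ — Al^3+ is number 1.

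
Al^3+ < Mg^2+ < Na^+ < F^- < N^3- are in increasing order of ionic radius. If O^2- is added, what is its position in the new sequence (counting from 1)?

Isoelectronic series (10 e⁻ each). Size is set by nuclear charge: more protons means a smaller ion. Al^3+ (Z=13), Mg^2+ (Z=12), Na^+ (Z=11), F^- (Z=9), O^2- (Z=8), N^3- (Z=7).
Putting O^2- in gives Al^3+ < Mg^2+ < Na^+ < F^- < O^2- < N^3-; it lands at slot 5.

5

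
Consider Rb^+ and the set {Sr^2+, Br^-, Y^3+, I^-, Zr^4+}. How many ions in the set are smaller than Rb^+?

3

Work out protons and electrons: Zr^4+ has 36 e⁻ (Z=40), Y^3+ has 36 e⁻ (Z=39), Sr^2+ has 36 e⁻ (Z=38), Rb^+ has 36 e⁻ (Z=37), Br^- has 36 e⁻ (Z=35), I^- has 54 e⁻ (Z=53). Zr^4+ < Y^3+ (both 36 e⁻, Z=40>39); Y^3+ < Sr^2+ (isoelectronic, higher Z=39 is smaller); Sr^2+ < Rb^+ (isoelectronic, higher Z=38 is smaller); Rb^+ < Br^- (isoelectronic, higher Z=37 is smaller); Br^- < I^- (same group, period 4 vs 5).
Relative to Rb^+, the ions that are smaller are Zr^4+, Y^3+, Sr^2+. Count: 3.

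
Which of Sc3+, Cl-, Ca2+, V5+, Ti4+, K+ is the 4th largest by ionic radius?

Sc3+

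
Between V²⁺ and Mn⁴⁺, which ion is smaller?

Mn⁴⁺

Each ion has 21 electrons. The ranking follows nuclear charge in reverse — greater Z gives a smaller radius. Mn⁴⁺ (Z=25), V²⁺ (Z=23).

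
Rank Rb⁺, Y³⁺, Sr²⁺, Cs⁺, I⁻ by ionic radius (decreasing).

First list Z and electron count for each: Y³⁺ has 36 e⁻ (Z=39), Sr²⁺ has 36 e⁻ (Z=38), Rb⁺ has 36 e⁻ (Z=37), Cs⁺ has 54 e⁻ (Z=55), I⁻ has 54 e⁻ (Z=53). Y³⁺ < Sr²⁺ (both 36 e⁻, Z=39>38); Sr²⁺ < Rb⁺ (both 36 e⁻, Z=38>37); Rb⁺ < Cs⁺ (same group, period 5 vs 6); Cs⁺ < I⁻ (both 54 e⁻, Z=55>53).

I⁻ > Cs⁺ > Rb⁺ > Sr²⁺ > Y³⁺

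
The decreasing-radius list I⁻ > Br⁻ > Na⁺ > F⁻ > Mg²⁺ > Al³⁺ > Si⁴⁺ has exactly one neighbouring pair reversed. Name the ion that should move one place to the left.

F⁻

Scanning neighbour by neighbour, only Na⁺/F⁻ violates a trend: Na⁺ and F⁻ share 10 electrons; the higher nuclear charge on Na (Z=11) contracts it more, so Na⁺ < F⁻. That makes F⁻ the one sitting a position late relative to where it belongs.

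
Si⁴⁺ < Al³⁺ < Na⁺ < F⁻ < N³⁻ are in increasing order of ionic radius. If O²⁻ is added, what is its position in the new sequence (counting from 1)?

5

Each ion has 10 electrons. The ranking follows nuclear charge in reverse — greater Z gives a smaller radius. Si⁴⁺ (Z=14), Al³⁺ (Z=13), Na⁺ (Z=11), F⁻ (Z=9), O²⁻ (Z=8), N³⁻ (Z=7).
Merged order: Si⁴⁺ < Al³⁺ < Na⁺ < F⁻ < O²⁻ < N³⁻ — O²⁻ is number 5.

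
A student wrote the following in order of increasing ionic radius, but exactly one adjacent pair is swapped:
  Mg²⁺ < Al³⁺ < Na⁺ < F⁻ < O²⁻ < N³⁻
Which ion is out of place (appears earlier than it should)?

Mg²⁺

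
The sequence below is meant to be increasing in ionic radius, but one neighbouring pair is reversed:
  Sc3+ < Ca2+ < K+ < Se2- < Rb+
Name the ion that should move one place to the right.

Se2-

Compare adjacent ions: they are isoelectronic (36 e⁻) and Rb has more protons than Se (37 vs 34), making Rb+ smaller — yet in this increasing list Se2- sits before Rb+. Nothing else is reversed, so Se2- should move one place to the right.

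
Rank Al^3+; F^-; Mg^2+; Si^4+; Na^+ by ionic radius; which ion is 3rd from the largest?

Mg^2+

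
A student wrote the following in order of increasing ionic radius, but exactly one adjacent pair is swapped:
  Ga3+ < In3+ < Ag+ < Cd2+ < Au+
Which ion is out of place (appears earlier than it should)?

Ag+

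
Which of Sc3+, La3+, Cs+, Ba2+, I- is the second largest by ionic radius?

Work out protons and electrons: Sc3+ has 18 e⁻ (Z=21), La3+ has 54 e⁻ (Z=57), Ba2+ has 54 e⁻ (Z=56), Cs+ has 54 e⁻ (Z=55), I- has 54 e⁻ (Z=53). Sc3+ < La3+ (same group, 2 shells fewer); La3+ < Ba2+ (isoelectronic, higher Z=57 is smaller); Ba2+ < Cs+ (isoelectronic, higher Z=56 is smaller); Cs+ < I- (isoelectronic, higher Z=55 is smaller).
Ordering: Sc3+ < La3+ < Ba2+ < Cs+ < I-. The second largest is Cs+.

Cs+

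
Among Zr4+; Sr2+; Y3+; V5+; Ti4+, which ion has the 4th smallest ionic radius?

Y3+

Work out protons and electrons: V5+ has 18 e⁻ (Z=23), Ti4+ has 18 e⁻ (Z=22), Zr4+ has 36 e⁻ (Z=40), Y3+ has 36 e⁻ (Z=39), Sr2+ has 36 e⁻ (Z=38). V5+ < Ti4+ (both 18 e⁻, Z=23>22); Ti4+ < Zr4+ (same group, period 4 vs 5); Zr4+ < Y3+ (isoelectronic, higher Z=40 is smaller); Y3+ < Sr2+ (both 36 e⁻, Z=39>38).
Ordering: V5+ < Ti4+ < Zr4+ < Y3+ < Sr2+. The 4th smallest is Y3+.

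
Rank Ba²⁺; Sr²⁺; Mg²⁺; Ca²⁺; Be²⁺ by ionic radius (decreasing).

All are in the same group with charge +2. Radius grows down the group as n (the outermost shell) increases.

Ba²⁺ > Sr²⁺ > Ca²⁺ > Mg²⁺ > Be²⁺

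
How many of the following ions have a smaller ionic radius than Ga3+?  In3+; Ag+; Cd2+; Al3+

Tabulating Z and e⁻: Al3+ has 10 e⁻ (Z=13), Ga3+ has 28 e⁻ (Z=31), In3+ has 46 e⁻ (Z=49), Cd2+ has 46 e⁻ (Z=48), Ag+ has 46 e⁻ (Z=47). Al3+ < Ga3+ (same group, period 3 vs 4); Ga3+ < In3+ (same group, period 4 vs 5); In3+ < Cd2+ (both 46 e⁻, Z=49>48); Cd2+ < Ag+ (isoelectronic, higher Z=48 is smaller).
Overall: Al3+ < Ga3+ < In3+ < Cd2+ < Ag+. Ga3+ has 1 below it and 3 above. Count: 1.

1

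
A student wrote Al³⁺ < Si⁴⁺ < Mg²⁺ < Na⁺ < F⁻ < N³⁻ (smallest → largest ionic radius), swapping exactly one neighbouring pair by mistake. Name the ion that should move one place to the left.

Compare adjacent ions: both have 10 electrons but Z(Si)=14 > Z(Al)=13, so Si⁴⁺ should be the smaller of the two — yet in this increasing list Al³⁺ sits before Si⁴⁺. Nothing else is reversed, so Si⁴⁺ should move one place to the left.

Si⁴⁺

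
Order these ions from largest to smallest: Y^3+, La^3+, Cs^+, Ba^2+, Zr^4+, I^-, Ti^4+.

I^- > Cs^+ > Ba^2+ > La^3+ > Y^3+ > Zr^4+ > Ti^4+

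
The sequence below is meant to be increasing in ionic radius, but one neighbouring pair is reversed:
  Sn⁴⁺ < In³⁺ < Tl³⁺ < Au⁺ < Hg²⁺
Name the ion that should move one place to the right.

Au⁺

The pair Au⁺, Hg²⁺ is the wrong way round — both have 78 electrons but Z(Hg)=80 > Z(Au)=79, so Hg²⁺ should be the smaller of the two. All other adjacent pairs agree with periodic trends, so Au⁺ is the misplaced ion.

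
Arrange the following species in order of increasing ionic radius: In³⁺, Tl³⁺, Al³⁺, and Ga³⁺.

All are in the same group with charge +3. Radius grows down the group as n (the outermost shell) increases.

Al³⁺ < Ga³⁺ < In³⁺ < Tl³⁺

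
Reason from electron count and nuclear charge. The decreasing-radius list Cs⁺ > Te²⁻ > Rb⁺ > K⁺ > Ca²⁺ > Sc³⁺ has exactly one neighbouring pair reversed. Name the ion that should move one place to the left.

Te²⁻

The pair Cs⁺, Te²⁻ is the wrong way round — both have 54 electrons but Z(Cs)=55 > Z(Te)=52, so Cs⁺ should be the smaller of the two. All other adjacent pairs agree with periodic trends, so Te²⁻ is the misplaced ion.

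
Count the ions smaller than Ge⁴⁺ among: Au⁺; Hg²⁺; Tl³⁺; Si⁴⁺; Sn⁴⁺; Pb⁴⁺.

1

Tabulating Z and e⁻: Si⁴⁺ (Z=14, 10 e⁻), Ge⁴⁺ (Z=32, 28 e⁻), Sn⁴⁺ (Z=50, 46 e⁻), Pb⁴⁺ (Z=82, 78 e⁻), Tl³⁺ (Z=81, 78 e⁻), Hg²⁺ (Z=80, 78 e⁻), Au⁺ (Z=79, 78 e⁻). Si⁴⁺ < Ge⁴⁺ (same group, 1 shell fewer); Ge⁴⁺ < Sn⁴⁺ (same group, period 4 vs 5); Sn⁴⁺ < Pb⁴⁺ (same group, 1 shell fewer); Pb⁴⁺ < Tl³⁺ (both 78 e⁻, Z=82>81); Tl³⁺ < Hg²⁺ (both 78 e⁻, Z=81>80); Hg²⁺ < Au⁺ (both 78 e⁻, Z=80>79).
Ordering all of them (including Ge⁴⁺) by radius gives Si⁴⁺ < Ge⁴⁺ < Sn⁴⁺ < Pb⁴⁺ < Tl³⁺ < Hg²⁺ < Au⁺. Count: 1.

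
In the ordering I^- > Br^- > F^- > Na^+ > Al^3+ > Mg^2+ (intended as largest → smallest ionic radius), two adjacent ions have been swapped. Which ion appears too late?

Mg^2+

The pair Al^3+, Mg^2+ is the wrong way round — Al^3+ and Mg^2+ share 10 electrons; the higher nuclear charge on Al (Z=13) contracts it more, so Al^3+ < Mg^2+. All other adjacent pairs agree with periodic trends, so Mg^2+ is the misplaced ion.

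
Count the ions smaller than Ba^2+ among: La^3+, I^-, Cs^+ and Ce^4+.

2

Each ion has 54 electrons. The ranking follows nuclear charge in reverse — greater Z gives a smaller radius. Ce^4+ (Z=58), La^3+ (Z=57), Ba^2+ (Z=56), Cs^+ (Z=55), I^- (Z=53).
Relative to Ba^2+, the ions that are smaller are Ce^4+, La^3+. Count: 2.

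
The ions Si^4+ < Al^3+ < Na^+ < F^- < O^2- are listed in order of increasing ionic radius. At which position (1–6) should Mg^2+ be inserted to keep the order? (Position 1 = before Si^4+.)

These species are isoelectronic with 10 electrons. The only difference is the number of protons: Si^4+ (Z=14), Al^3+ (Z=13), Mg^2+ (Z=12), Na^+ (Z=11), F^- (Z=9), O^2- (Z=8). The strongest nuclear pull (Si^4+) gives the smallest ion.
With Mg^2+ included the full order is Si^4+ < Al^3+ < Mg^2+ < Na^+ < F^- < O^2-, so it takes position 3.

3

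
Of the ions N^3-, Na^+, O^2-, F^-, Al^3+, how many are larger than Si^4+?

5

Each ion has 10 electrons. The ranking follows nuclear charge in reverse — greater Z gives a smaller radius. Si^4+ (Z=14), Al^3+ (Z=13), Na^+ (Z=11), F^- (Z=9), O^2- (Z=8), N^3- (Z=7).
Relative to Si^4+, the ions that are larger are Al^3+, Na^+, F^-, O^2-, N^3-. Count: 5.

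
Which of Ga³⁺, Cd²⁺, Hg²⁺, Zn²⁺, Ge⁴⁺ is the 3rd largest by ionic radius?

Zn²⁺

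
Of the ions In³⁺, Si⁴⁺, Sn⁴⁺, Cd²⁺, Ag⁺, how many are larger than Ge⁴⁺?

Work out protons and electrons: Si⁴⁺ (Z=14, 10 e⁻), Ge⁴⁺ (Z=32, 28 e⁻), Sn⁴⁺ (Z=50, 46 e⁻), In³⁺ (Z=49, 46 e⁻), Cd²⁺ (Z=48, 46 e⁻), Ag⁺ (Z=47, 46 e⁻). Si⁴⁺ < Ge⁴⁺ (same group, 1 shell fewer); Ge⁴⁺ < Sn⁴⁺ (same group, 1 shell fewer); Sn⁴⁺ < In³⁺ (both 46 e⁻, Z=50>49); In³⁺ < Cd²⁺ (both 46 e⁻, Z=49>48); Cd²⁺ < Ag⁺ (both 46 e⁻, Z=48>47).
Relative to Ge⁴⁺, the ions that are larger are Sn⁴⁺, In³⁺, Cd²⁺, Ag⁺. Count: 4.

4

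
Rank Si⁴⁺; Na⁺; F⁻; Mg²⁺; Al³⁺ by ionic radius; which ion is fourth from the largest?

These species are isoelectronic with 10 electrons. The only difference is the number of protons: Si⁴⁺ (Z=14), Al³⁺ (Z=13), Mg²⁺ (Z=12), Na⁺ (Z=11), F⁻ (Z=9). The strongest nuclear pull (Si⁴⁺) gives the smallest ion.
That gives Si⁴⁺ < Al³⁺ < Mg²⁺ < Na⁺ < F⁻. From the largest end, number 4 is Al³⁺.

Al³⁺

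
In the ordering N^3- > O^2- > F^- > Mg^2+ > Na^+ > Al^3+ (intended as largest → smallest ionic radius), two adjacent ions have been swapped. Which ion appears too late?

Na^+

Scanning neighbour by neighbour, only Mg^2+/Na^+ violates a trend: they are isoelectronic (10 e⁻) and Mg has more protons than Na (12 vs 11), making Mg^2+ smaller. That makes Na^+ the one sitting a position late relative to where it belongs.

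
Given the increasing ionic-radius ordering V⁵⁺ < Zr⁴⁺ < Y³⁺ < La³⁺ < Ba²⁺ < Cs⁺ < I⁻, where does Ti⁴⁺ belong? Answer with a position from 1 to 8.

V⁵⁺: 18 e⁻, Z=23, Ti⁴⁺: 18 e⁻, Z=22, Zr⁴⁺: 36 e⁻, Z=40, Y³⁺: 36 e⁻, Z=39, La³⁺: 54 e⁻, Z=57, Ba²⁺: 54 e⁻, Z=56, Cs⁺: 54 e⁻, Z=55, I⁻: 54 e⁻, Z=53. V⁵⁺ < Ti⁴⁺ (both 18 e⁻, Z=23>22); Ti⁴⁺ < Zr⁴⁺ (same group, period 4 vs 5); Zr⁴⁺ < Y³⁺ (both 36 e⁻, Z=40>39); Y³⁺ < La³⁺ (same group, 1 shell fewer); La³⁺ < Ba²⁺ (isoelectronic, higher Z=57 is smaller); Ba²⁺ < Cs⁺ (isoelectronic, higher Z=56 is smaller); Cs⁺ < I⁻ (both 54 e⁻, Z=55>53).
The complete sequence is V⁵⁺ < Ti⁴⁺ < Zr⁴⁺ < Y³⁺ < La³⁺ < Ba²⁺ < Cs⁺ < I⁻. Ti⁴⁺ sits at position 2.

2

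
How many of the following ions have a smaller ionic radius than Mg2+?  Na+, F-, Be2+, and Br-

1

Electron counts and nuclear charges: Be2+: 2 e⁻, Z=4, Mg2+: 10 e⁻, Z=12, Na+: 10 e⁻, Z=11, F-: 10 e⁻, Z=9, Br-: 36 e⁻, Z=35. Be2+ < Mg2+ (same group, period 2 vs 3); Mg2+ < Na+ (isoelectronic, higher Z=12 is smaller); Na+ < F- (isoelectronic, higher Z=11 is smaller); F- < Br- (same group, 2 shells fewer).
Relative to Mg2+, the ions that are smaller are Be2+. Count: 1.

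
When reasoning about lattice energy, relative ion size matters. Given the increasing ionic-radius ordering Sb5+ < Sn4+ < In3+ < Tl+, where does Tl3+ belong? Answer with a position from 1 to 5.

4

First list Z and electron count for each: Sb5+ (Z=51, 46 e⁻), Sn4+ (Z=50, 46 e⁻), In3+ (Z=49, 46 e⁻), Tl3+ (Z=81, 78 e⁻), Tl+ (Z=81, 80 e⁻). Sb5+ < Sn4+ (isoelectronic, higher Z=51 is smaller); Sn4+ < In3+ (isoelectronic, higher Z=50 is smaller); In3+ < Tl3+ (same group, 1 shell fewer); Tl3+ < Tl+ (same element, +3 vs +1).
With Tl3+ included the full order is Sb5+ < Sn4+ < In3+ < Tl3+ < Tl+, so it takes position 4.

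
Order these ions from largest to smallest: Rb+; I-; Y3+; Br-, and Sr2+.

Work out protons and electrons: Y3+ has 36 e⁻ (Z=39), Sr2+ has 36 e⁻ (Z=38), Rb+ has 36 e⁻ (Z=37), Br- has 36 e⁻ (Z=35), I- has 54 e⁻ (Z=53). Y3+ < Sr2+ (both 36 e⁻, Z=39>38); Sr2+ < Rb+ (both 36 e⁻, Z=38>37); Rb+ < Br- (both 36 e⁻, Z=37>35); Br- < I- (same group, period 4 vs 5).

I- > Br- > Rb+ > Sr2+ > Y3+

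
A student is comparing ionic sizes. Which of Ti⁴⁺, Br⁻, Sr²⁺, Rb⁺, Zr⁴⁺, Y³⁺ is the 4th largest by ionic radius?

Electron counts and nuclear charges: Ti⁴⁺ (Z=22, 18 e⁻), Zr⁴⁺ (Z=40, 36 e⁻), Y³⁺ (Z=39, 36 e⁻), Sr²⁺ (Z=38, 36 e⁻), Rb⁺ (Z=37, 36 e⁻), Br⁻ (Z=35, 36 e⁻). Ti⁴⁺ < Zr⁴⁺ (same group, period 4 vs 5); Zr⁴⁺ < Y³⁺ (isoelectronic, higher Z=40 is smaller); Y³⁺ < Sr²⁺ (isoelectronic, higher Z=39 is smaller); Sr²⁺ < Rb⁺ (both 36 e⁻, Z=38>37); Rb⁺ < Br⁻ (isoelectronic, higher Z=37 is smaller).
Full ascending order: Ti⁴⁺ < Zr⁴⁺ < Y³⁺ < Sr²⁺ < Rb⁺ < Br⁻. Counting from the largest, position 4 is Y³⁺.

Y³⁺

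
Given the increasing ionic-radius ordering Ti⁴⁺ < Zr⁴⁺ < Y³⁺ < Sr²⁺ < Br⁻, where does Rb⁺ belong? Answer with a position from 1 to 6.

Electron counts and nuclear charges: Ti⁴⁺: 18 e⁻, Z=22, Zr⁴⁺: 36 e⁻, Z=40, Y³⁺: 36 e⁻, Z=39, Sr²⁺: 36 e⁻, Z=38, Rb⁺: 36 e⁻, Z=37, Br⁻: 36 e⁻, Z=35. Ti⁴⁺ < Zr⁴⁺ (same group, 1 shell fewer); Zr⁴⁺ < Y³⁺ (both 36 e⁻, Z=40>39); Y³⁺ < Sr²⁺ (isoelectronic, higher Z=39 is smaller); Sr²⁺ < Rb⁺ (isoelectronic, higher Z=38 is smaller); Rb⁺ < Br⁻ (both 36 e⁻, Z=37>35).
With Rb⁺ included the full order is Ti⁴⁺ < Zr⁴⁺ < Y³⁺ < Sr²⁺ < Rb⁺ < Br⁻, so it takes position 5.

5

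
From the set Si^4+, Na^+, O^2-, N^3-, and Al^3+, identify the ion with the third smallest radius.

Na^+

These species are isoelectronic with 10 electrons. The only difference is the number of protons: Si^4+ (Z=14), Al^3+ (Z=13), Na^+ (Z=11), O^2- (Z=8), N^3- (Z=7). The strongest nuclear pull (Si^4+) gives the smallest ion.
Full ascending order: Si^4+ < Al^3+ < Na^+ < O^2- < N^3-. Counting from the smallest, position 3 is Na^+.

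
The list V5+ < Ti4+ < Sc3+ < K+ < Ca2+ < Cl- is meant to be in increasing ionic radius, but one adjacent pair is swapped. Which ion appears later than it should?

Scanning neighbour by neighbour, only K+/Ca2+ violates a trend: Ca2+ and K+ share 18 electrons; the higher nuclear charge on Ca (Z=20) contracts it more, so Ca2+ < K+. That makes Ca2+ the one sitting a position late relative to where it belongs.

Ca2+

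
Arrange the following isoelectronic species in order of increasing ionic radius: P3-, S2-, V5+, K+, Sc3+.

V5+ < Sc3+ < K+ < S2- < P3-

These species are isoelectronic with 18 electrons. The only difference is the number of protons: V5+ (Z=23), Sc3+ (Z=21), K+ (Z=19), S2- (Z=16), P3- (Z=15). The strongest nuclear pull (V5+) gives the smallest ion.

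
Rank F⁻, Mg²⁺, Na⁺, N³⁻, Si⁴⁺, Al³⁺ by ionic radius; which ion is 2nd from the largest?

Each ion has 10 electrons. The ranking follows nuclear charge in reverse — greater Z gives a smaller radius. Si⁴⁺ (Z=14), Al³⁺ (Z=13), Mg²⁺ (Z=12), Na⁺ (Z=11), F⁻ (Z=9), N³⁻ (Z=7).
Full ascending order: Si⁴⁺ < Al³⁺ < Mg²⁺ < Na⁺ < F⁻ < N³⁻. Counting from the largest, position 2 is F⁻.

F⁻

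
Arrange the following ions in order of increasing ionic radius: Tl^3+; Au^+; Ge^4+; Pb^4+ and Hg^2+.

Ge^4+: 28 e⁻, Z=32, Pb^4+: 78 e⁻, Z=82, Tl^3+: 78 e⁻, Z=81, Hg^2+: 78 e⁻, Z=80, Au^+: 78 e⁻, Z=79. Ge^4+ < Pb^4+ (same group, period 4 vs 6); Pb^4+ < Tl^3+ (isoelectronic, higher Z=82 is smaller); Tl^3+ < Hg^2+ (isoelectronic, higher Z=81 is smaller); Hg^2+ < Au^+ (isoelectronic, higher Z=80 is smaller).

Ge^4+ < Pb^4+ < Tl^3+ < Hg^2+ < Au^+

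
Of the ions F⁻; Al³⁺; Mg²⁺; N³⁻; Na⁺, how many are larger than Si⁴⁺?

These species are isoelectronic with 10 electrons. The only difference is the number of protons: Si⁴⁺ (Z=14), Al³⁺ (Z=13), Mg²⁺ (Z=12), Na⁺ (Z=11), F⁻ (Z=9), N³⁻ (Z=7). The strongest nuclear pull (Si⁴⁺) gives the smallest ion.
Overall: Si⁴⁺ < Al³⁺ < Mg²⁺ < Na⁺ < F⁻ < N³⁻. Si⁴⁺ has 0 below it and 5 above. That's 5.

5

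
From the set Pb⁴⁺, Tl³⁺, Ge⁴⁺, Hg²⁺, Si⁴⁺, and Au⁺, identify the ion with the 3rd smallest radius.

Pb⁴⁺

Tabulating Z and e⁻: Si⁴⁺ has 10 e⁻ (Z=14), Ge⁴⁺ has 28 e⁻ (Z=32), Pb⁴⁺ has 78 e⁻ (Z=82), Tl³⁺ has 78 e⁻ (Z=81), Hg²⁺ has 78 e⁻ (Z=80), Au⁺ has 78 e⁻ (Z=79). Si⁴⁺ < Ge⁴⁺ (same group, 1 shell fewer); Ge⁴⁺ < Pb⁴⁺ (same group, 2 shells fewer); Pb⁴⁺ < Tl³⁺ (isoelectronic, higher Z=82 is smaller); Tl³⁺ < Hg²⁺ (isoelectronic, higher Z=81 is smaller); Hg²⁺ < Au⁺ (isoelectronic, higher Z=80 is smaller).
Ordering: Si⁴⁺ < Ge⁴⁺ < Pb⁴⁺ < Tl³⁺ < Hg²⁺ < Au⁺. The 3rd smallest is Pb⁴⁺.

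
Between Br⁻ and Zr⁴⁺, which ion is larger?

Br⁻

Each ion has 36 electrons. The ranking follows nuclear charge in reverse — greater Z gives a smaller radius. Zr⁴⁺ (Z=40), Br⁻ (Z=35).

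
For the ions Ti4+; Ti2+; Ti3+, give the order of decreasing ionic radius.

Ti2+ > Ti3+ > Ti4+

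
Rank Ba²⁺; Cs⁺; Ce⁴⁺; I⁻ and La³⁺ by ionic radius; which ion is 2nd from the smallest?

La³⁺

Each ion has 54 electrons. The ranking follows nuclear charge in reverse — greater Z gives a smaller radius. Ce⁴⁺ (Z=58), La³⁺ (Z=57), Ba²⁺ (Z=56), Cs⁺ (Z=55), I⁻ (Z=53).
So the order is Ce⁴⁺ < La³⁺ < Ba²⁺ < Cs⁺ < I⁻; the 2nd-smallest ion is La³⁺.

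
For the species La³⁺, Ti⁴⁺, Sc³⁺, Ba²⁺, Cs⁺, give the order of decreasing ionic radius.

Cs⁺ > Ba²⁺ > La³⁺ > Sc³⁺ > Ti⁴⁺

First list Z and electron count for each: Ti⁴⁺ has 18 e⁻ (Z=22), Sc³⁺ has 18 e⁻ (Z=21), La³⁺ has 54 e⁻ (Z=57), Ba²⁺ has 54 e⁻ (Z=56), Cs⁺ has 54 e⁻ (Z=55). Ti⁴⁺ < Sc³⁺ (both 18 e⁻, Z=22>21); Sc³⁺ < La³⁺ (same group, period 4 vs 6); La³⁺ < Ba²⁺ (both 54 e⁻, Z=57>56); Ba²⁺ < Cs⁺ (both 54 e⁻, Z=56>55).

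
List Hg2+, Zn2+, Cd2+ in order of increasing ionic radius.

Zn2+ < Cd2+ < Hg2+

Same group, same charge. Going down the group adds an extra shell of electrons, so the ion gets larger: Zn2+ is highest in the group and smallest.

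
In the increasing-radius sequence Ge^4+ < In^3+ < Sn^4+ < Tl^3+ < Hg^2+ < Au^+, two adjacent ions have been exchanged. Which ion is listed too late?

Sn^4+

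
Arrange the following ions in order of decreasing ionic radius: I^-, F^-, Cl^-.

I^- > Cl^- > F^-

These ions sit in one column with identical charge. Each step down the periodic table adds a principal shell, increasing the radius.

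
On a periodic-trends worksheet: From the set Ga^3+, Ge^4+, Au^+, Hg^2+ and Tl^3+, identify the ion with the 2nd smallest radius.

Work out protons and electrons: Ge^4+: 28 e⁻, Z=32, Ga^3+: 28 e⁻, Z=31, Tl^3+: 78 e⁻, Z=81, Hg^2+: 78 e⁻, Z=80, Au^+: 78 e⁻, Z=79. Ge^4+ < Ga^3+ (isoelectronic, higher Z=32 is smaller); Ga^3+ < Tl^3+ (same group, 2 shells fewer); Tl^3+ < Hg^2+ (both 78 e⁻, Z=81>80); Hg^2+ < Au^+ (isoelectronic, higher Z=80 is smaller).
Full ascending order: Ge^4+ < Ga^3+ < Tl^3+ < Hg^2+ < Au^+. Counting from the smallest, position 2 is Ga^3+.

Ga^3+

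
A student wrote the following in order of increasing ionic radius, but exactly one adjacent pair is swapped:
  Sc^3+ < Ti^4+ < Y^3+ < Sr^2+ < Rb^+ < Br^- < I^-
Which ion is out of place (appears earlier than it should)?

Compare adjacent ions: both have 18 electrons but Z(Ti)=22 > Z(Sc)=21, so Ti^4+ should be the smaller of the two — yet in this increasing list Sc^3+ sits before Ti^4+. Nothing else is reversed, so Sc^3+ should move one place to the right.

Sc^3+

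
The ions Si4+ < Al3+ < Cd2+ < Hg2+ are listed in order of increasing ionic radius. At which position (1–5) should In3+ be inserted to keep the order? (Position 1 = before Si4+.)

Work out protons and electrons: Si4+ has 10 e⁻ (Z=14), Al3+ has 10 e⁻ (Z=13), In3+ has 46 e⁻ (Z=49), Cd2+ has 46 e⁻ (Z=48), Hg2+ has 78 e⁻ (Z=80). Si4+ < Al3+ (both 10 e⁻, Z=14>13); Al3+ < In3+ (same group, period 3 vs 5); In3+ < Cd2+ (both 46 e⁻, Z=49>48); Cd2+ < Hg2+ (same group, 1 shell fewer).
The complete sequence is Si4+ < Al3+ < In3+ < Cd2+ < Hg2+. In3+ sits at position 3.

3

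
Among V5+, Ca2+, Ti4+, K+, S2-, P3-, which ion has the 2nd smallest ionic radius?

All of these have 18 electrons (isoelectronic). With the same electron cloud, the ion with the most protons pulls it in tightest. Nuclear charges: V5+ (Z=23), Ti4+ (Z=22), Ca2+ (Z=20), K+ (Z=19), S2- (Z=16), P3- (Z=15). Highest Z is smallest.
That gives V5+ < Ti4+ < Ca2+ < K+ < S2- < P3-. From the smallest end, number 2 is Ti4+.

Ti4+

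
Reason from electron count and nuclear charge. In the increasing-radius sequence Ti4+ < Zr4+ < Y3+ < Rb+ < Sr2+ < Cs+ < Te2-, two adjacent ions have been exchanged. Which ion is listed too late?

Sr2+

Check each adjacent pair. Rb+ and Sr2+ are reversed: they are isoelectronic (36 e⁻) and Sr has more protons than Rb (38 vs 37), making Sr2+ smaller. No other neighbouring pair contradicts the periodic trends, so Sr2+ is the ion listed too late.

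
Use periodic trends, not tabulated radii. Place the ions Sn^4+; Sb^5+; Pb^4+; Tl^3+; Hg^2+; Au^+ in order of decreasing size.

Work out protons and electrons: Sb^5+ (Z=51, 46 e⁻), Sn^4+ (Z=50, 46 e⁻), Pb^4+ (Z=82, 78 e⁻), Tl^3+ (Z=81, 78 e⁻), Hg^2+ (Z=80, 78 e⁻), Au^+ (Z=79, 78 e⁻). Sb^5+ < Sn^4+ (isoelectronic, higher Z=51 is smaller); Sn^4+ < Pb^4+ (same group, 1 shell fewer); Pb^4+ < Tl^3+ (isoelectronic, higher Z=82 is smaller); Tl^3+ < Hg^2+ (both 78 e⁻, Z=81>80); Hg^2+ < Au^+ (isoelectronic, higher Z=80 is smaller).

Au^+ > Hg^2+ > Tl^3+ > Pb^4+ > Sn^4+ > Sb^5+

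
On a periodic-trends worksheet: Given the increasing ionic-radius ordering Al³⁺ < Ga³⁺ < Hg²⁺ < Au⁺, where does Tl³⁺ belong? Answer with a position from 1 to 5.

3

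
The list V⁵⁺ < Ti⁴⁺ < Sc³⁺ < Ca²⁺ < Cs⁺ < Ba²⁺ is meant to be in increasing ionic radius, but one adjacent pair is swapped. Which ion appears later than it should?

Ba²⁺

Check each adjacent pair. Cs⁺ and Ba²⁺ are reversed: they are isoelectronic (54 e⁻) and Ba has more protons than Cs (56 vs 55), making Ba²⁺ smaller. No other neighbouring pair contradicts the periodic trends, so Ba²⁺ is the ion listed too late.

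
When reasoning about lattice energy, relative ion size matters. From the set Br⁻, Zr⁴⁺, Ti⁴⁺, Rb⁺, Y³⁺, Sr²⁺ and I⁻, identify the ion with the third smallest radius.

Y³⁺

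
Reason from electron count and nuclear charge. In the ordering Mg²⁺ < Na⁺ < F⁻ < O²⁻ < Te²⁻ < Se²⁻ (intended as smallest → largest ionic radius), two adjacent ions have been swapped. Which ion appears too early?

Compare adjacent ions: both in group 16 with the same charge; Se²⁻ (period 4) has the smaller radius — yet in this increasing list Te²⁻ sits before Se²⁻. Nothing else is reversed, so Te²⁻ should move one place to the right.

Te²⁻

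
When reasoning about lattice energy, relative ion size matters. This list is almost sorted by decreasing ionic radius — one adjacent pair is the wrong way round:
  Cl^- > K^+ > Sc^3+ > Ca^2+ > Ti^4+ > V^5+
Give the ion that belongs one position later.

Sc^3+

Scanning neighbour by neighbour, only Sc^3+/Ca^2+ violates a trend: they are isoelectronic (18 e⁻) and Sc has more protons than Ca (21 vs 20), making Sc^3+ smaller. That makes Sc^3+ the one sitting a position early relative to where it belongs.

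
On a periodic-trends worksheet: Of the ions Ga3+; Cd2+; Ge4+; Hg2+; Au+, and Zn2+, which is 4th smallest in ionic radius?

Work out protons and electrons: Ge4+ (Z=32, 28 e⁻), Ga3+ (Z=31, 28 e⁻), Zn2+ (Z=30, 28 e⁻), Cd2+ (Z=48, 46 e⁻), Hg2+ (Z=80, 78 e⁻), Au+ (Z=79, 78 e⁻). Ge4+ < Ga3+ (both 28 e⁻, Z=32>31); Ga3+ < Zn2+ (isoelectronic, higher Z=31 is smaller); Zn2+ < Cd2+ (same group, period 4 vs 5); Cd2+ < Hg2+ (same group, 1 shell fewer); Hg2+ < Au+ (isoelectronic, higher Z=80 is smaller).
So the order is Ge4+ < Ga3+ < Zn2+ < Cd2+ < Hg2+ < Au+; the 4th-smallest ion is Cd2+.

Cd2+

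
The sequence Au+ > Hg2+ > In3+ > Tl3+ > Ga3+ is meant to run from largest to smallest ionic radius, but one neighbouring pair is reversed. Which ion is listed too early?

In3+

Check each adjacent pair. In3+ and Tl3+ are reversed: In3+ and Tl3+ are in one column with the same charge; the lighter period-5 ion has one fewer shell and is smaller. No other neighbouring pair contradicts the periodic trends, so In3+ is the ion listed too early.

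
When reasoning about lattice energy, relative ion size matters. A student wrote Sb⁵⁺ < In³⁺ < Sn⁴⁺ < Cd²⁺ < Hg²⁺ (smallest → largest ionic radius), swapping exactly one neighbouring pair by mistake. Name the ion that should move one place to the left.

Compare adjacent ions: they are isoelectronic (46 e⁻) and Sn has more protons than In (50 vs 49), making Sn⁴⁺ smaller — yet in this increasing list In³⁺ sits before Sn⁴⁺. Nothing else is reversed, so Sn⁴⁺ should move one place to the left.

Sn⁴⁺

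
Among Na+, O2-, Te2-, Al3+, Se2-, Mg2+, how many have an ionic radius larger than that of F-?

Al3+ has 10 e⁻ (Z=13), Mg2+ has 10 e⁻ (Z=12), Na+ has 10 e⁻ (Z=11), F- has 10 e⁻ (Z=9), O2- has 10 e⁻ (Z=8), Se2- has 36 e⁻ (Z=34), Te2- has 54 e⁻ (Z=52). Al3+ < Mg2+ (both 10 e⁻, Z=13>12); Mg2+ < Na+ (both 10 e⁻, Z=12>11); Na+ < F- (isoelectronic, higher Z=11 is smaller); F- < O2- (isoelectronic, higher Z=9 is smaller); O2- < Se2- (same group, period 2 vs 4); Se2- < Te2- (same group, period 4 vs 5).
Placing each against F-: smaller — Al3+, Mg2+, Na+; larger — O2-, Se2-, Te2-. So 3 are larger.

3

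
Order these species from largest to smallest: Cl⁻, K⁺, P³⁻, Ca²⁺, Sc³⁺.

These species are isoelectronic with 18 electrons. The only difference is the number of protons: Sc³⁺ (Z=21), Ca²⁺ (Z=20), K⁺ (Z=19), Cl⁻ (Z=17), P³⁻ (Z=15). The strongest nuclear pull (Sc³⁺) gives the smallest ion.

P³⁻ > Cl⁻ > K⁺ > Ca²⁺ > Sc³⁺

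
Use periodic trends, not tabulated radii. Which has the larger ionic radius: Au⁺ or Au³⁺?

For a single element, ionic radius drops as positive charge rises — Au³⁺ < Au⁺.

Au⁺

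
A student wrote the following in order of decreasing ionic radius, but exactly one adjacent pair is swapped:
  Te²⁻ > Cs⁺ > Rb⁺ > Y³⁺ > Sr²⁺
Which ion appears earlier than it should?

Check each adjacent pair. Y³⁺ and Sr²⁺ are reversed: both have 36 electrons but Z(Y)=39 > Z(Sr)=38, so Y³⁺ should be the smaller of the two. No other neighbouring pair contradicts the periodic trends, so Y³⁺ is the ion listed too early.

Y³⁺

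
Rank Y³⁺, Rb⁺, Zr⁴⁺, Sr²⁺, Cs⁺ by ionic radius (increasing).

Zr⁴⁺ < Y³⁺ < Sr²⁺ < Rb⁺ < Cs⁺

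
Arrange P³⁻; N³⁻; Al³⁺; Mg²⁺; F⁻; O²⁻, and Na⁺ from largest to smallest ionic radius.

P³⁻ > N³⁻ > O²⁻ > F⁻ > Na⁺ > Mg²⁺ > Al³⁺

Tabulating Z and e⁻: Al³⁺ (Z=13, 10 e⁻), Mg²⁺ (Z=12, 10 e⁻), Na⁺ (Z=11, 10 e⁻), F⁻ (Z=9, 10 e⁻), O²⁻ (Z=8, 10 e⁻), N³⁻ (Z=7, 10 e⁻), P³⁻ (Z=15, 18 e⁻). Al³⁺ < Mg²⁺ (both 10 e⁻, Z=13>12); Mg²⁺ < Na⁺ (both 10 e⁻, Z=12>11); Na⁺ < F⁻ (both 10 e⁻, Z=11>9); F⁻ < O²⁻ (isoelectronic, higher Z=9 is smaller); O²⁻ < N³⁻ (both 10 e⁻, Z=8>7); N³⁻ < P³⁻ (same group, 1 shell fewer).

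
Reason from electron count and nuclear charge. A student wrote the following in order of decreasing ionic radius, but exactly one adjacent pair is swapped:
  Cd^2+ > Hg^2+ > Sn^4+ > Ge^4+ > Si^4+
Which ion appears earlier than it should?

Check each adjacent pair. Cd^2+ and Hg^2+ are reversed: both in group 12 with the same charge; Cd^2+ (period 5) has the smaller radius. No other neighbouring pair contradicts the periodic trends, so Cd^2+ is the ion listed too early.

Cd^2+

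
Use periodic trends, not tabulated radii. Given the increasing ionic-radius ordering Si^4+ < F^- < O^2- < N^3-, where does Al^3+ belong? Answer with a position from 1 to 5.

2

All of these have 10 electrons (isoelectronic). With the same electron cloud, the ion with the most protons pulls it in tightest. Nuclear charges: Si^4+ (Z=14), Al^3+ (Z=13), F^- (Z=9), O^2- (Z=8), N^3- (Z=7). Highest Z is smallest.
Putting Al^3+ in gives Si^4+ < Al^3+ < F^- < O^2- < N^3-; it lands at slot 2.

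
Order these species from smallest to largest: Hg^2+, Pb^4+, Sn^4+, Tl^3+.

First list Z and electron count for each: Sn^4+ has 46 e⁻ (Z=50), Pb^4+ has 78 e⁻ (Z=82), Tl^3+ has 78 e⁻ (Z=81), Hg^2+ has 78 e⁻ (Z=80). Sn^4+ < Pb^4+ (same group, period 5 vs 6); Pb^4+ < Tl^3+ (isoelectronic, higher Z=82 is smaller); Tl^3+ < Hg^2+ (isoelectronic, higher Z=81 is smaller).

Sn^4+ < Pb^4+ < Tl^3+ < Hg^2+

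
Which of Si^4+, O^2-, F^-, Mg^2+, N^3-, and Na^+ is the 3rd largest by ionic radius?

F^-

These species are isoelectronic with 10 electrons. The only difference is the number of protons: Si^4+ (Z=14), Mg^2+ (Z=12), Na^+ (Z=11), F^- (Z=9), O^2- (Z=8), N^3- (Z=7). The strongest nuclear pull (Si^4+) gives the smallest ion.
Full ascending order: Si^4+ < Mg^2+ < Na^+ < F^- < O^2- < N^3-. Counting from the largest, position 3 is F^-.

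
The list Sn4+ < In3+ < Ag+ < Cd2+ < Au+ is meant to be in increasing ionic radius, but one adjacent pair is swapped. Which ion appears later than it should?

The pair Ag+, Cd2+ is the wrong way round — both have 46 electrons but Z(Cd)=48 > Z(Ag)=47, so Cd2+ should be the smaller of the two. All other adjacent pairs agree with periodic trends, so Cd2+ is the misplaced ion.

Cd2+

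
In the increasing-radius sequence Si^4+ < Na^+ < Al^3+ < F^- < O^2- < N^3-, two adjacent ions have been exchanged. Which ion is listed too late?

Al^3+

Scanning neighbour by neighbour, only Na^+/Al^3+ violates a trend: both have 10 electrons but Z(Al)=13 > Z(Na)=11, so Al^3+ should be the smaller of the two. That makes Al^3+ the one sitting a position late relative to where it belongs.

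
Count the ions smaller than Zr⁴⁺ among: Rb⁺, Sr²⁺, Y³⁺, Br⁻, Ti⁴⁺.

1

First list Z and electron count for each: Ti⁴⁺ (Z=22, 18 e⁻), Zr⁴⁺ (Z=40, 36 e⁻), Y³⁺ (Z=39, 36 e⁻), Sr²⁺ (Z=38, 36 e⁻), Rb⁺ (Z=37, 36 e⁻), Br⁻ (Z=35, 36 e⁻). Ti⁴⁺ < Zr⁴⁺ (same group, period 4 vs 5); Zr⁴⁺ < Y³⁺ (isoelectronic, higher Z=40 is smaller); Y³⁺ < Sr²⁺ (both 36 e⁻, Z=39>38); Sr²⁺ < Rb⁺ (both 36 e⁻, Z=38>37); Rb⁺ < Br⁻ (both 36 e⁻, Z=37>35).
Ordering all of them (including Zr⁴⁺) by radius gives Ti⁴⁺ < Zr⁴⁺ < Y³⁺ < Sr²⁺ < Rb⁺ < Br⁻. Count: 1.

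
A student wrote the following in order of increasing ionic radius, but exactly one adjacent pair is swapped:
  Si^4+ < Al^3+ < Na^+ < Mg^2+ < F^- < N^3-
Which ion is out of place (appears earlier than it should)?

Na^+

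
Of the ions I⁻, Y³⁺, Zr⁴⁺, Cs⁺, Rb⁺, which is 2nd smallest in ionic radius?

Electron counts and nuclear charges: Zr⁴⁺ has 36 e⁻ (Z=40), Y³⁺ has 36 e⁻ (Z=39), Rb⁺ has 36 e⁻ (Z=37), Cs⁺ has 54 e⁻ (Z=55), I⁻ has 54 e⁻ (Z=53). Zr⁴⁺ < Y³⁺ (isoelectronic, higher Z=40 is smaller); Y³⁺ < Rb⁺ (isoelectronic, higher Z=39 is smaller); Rb⁺ < Cs⁺ (same group, 1 shell fewer); Cs⁺ < I⁻ (both 54 e⁻, Z=55>53).
Full ascending order: Zr⁴⁺ < Y³⁺ < Rb⁺ < Cs⁺ < I⁻. Counting from the smallest, position 2 is Y³⁺.

Y³⁺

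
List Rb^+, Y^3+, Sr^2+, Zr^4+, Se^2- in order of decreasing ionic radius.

All of these have 36 electrons (isoelectronic). With the same electron cloud, the ion with the most protons pulls it in tightest. Nuclear charges: Zr^4+ (Z=40), Y^3+ (Z=39), Sr^2+ (Z=38), Rb^+ (Z=37), Se^2- (Z=34). Highest Z is smallest.

Se^2- > Rb^+ > Sr^2+ > Y^3+ > Zr^4+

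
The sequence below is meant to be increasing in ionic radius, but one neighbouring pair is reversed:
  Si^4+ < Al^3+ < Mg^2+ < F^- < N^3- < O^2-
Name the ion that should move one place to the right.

N^3-

The pair N^3-, O^2- is the wrong way round — both have 10 electrons but Z(O)=8 > Z(N)=7, so O^2- should be the smaller of the two. All other adjacent pairs agree with periodic trends, so N^3- is the misplaced ion.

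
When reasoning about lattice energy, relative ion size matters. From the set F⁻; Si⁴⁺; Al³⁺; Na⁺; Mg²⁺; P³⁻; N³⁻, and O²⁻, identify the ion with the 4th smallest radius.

Na⁺

First list Z and electron count for each: Si⁴⁺ (Z=14, 10 e⁻), Al³⁺ (Z=13, 10 e⁻), Mg²⁺ (Z=12, 10 e⁻), Na⁺ (Z=11, 10 e⁻), F⁻ (Z=9, 10 e⁻), O²⁻ (Z=8, 10 e⁻), N³⁻ (Z=7, 10 e⁻), P³⁻ (Z=15, 18 e⁻). Si⁴⁺ < Al³⁺ (isoelectronic, higher Z=14 is smaller); Al³⁺ < Mg²⁺ (both 10 e⁻, Z=13>12); Mg²⁺ < Na⁺ (both 10 e⁻, Z=12>11); Na⁺ < F⁻ (isoelectronic, higher Z=11 is smaller); F⁻ < O²⁻ (isoelectronic, higher Z=9 is smaller); O²⁻ < N³⁻ (both 10 e⁻, Z=8>7); N³⁻ < P³⁻ (same group, 1 shell fewer).
Full ascending order: Si⁴⁺ < Al³⁺ < Mg²⁺ < Na⁺ < F⁻ < O²⁻ < N³⁻ < P³⁻. Counting from the smallest, position 4 is Na⁺.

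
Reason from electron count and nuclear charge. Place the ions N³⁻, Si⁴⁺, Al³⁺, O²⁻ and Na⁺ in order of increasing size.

Si⁴⁺ < Al³⁺ < Na⁺ < O²⁻ < N³⁻

These species are isoelectronic with 10 electrons. The only difference is the number of protons: Si⁴⁺ (Z=14), Al³⁺ (Z=13), Na⁺ (Z=11), O²⁻ (Z=8), N³⁻ (Z=7). The strongest nuclear pull (Si⁴⁺) gives the smallest ion.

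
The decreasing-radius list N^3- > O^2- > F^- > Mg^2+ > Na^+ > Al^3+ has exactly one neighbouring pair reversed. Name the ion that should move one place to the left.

Na^+

Compare adjacent ions: both have 10 electrons but Z(Mg)=12 > Z(Na)=11, so Mg^2+ should be the smaller of the two — yet in this decreasing list Mg^2+ sits before Na^+. Nothing else is reversed, so Na^+ should move one place to the left.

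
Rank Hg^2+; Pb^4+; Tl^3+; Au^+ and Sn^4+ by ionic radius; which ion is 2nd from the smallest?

Pb^4+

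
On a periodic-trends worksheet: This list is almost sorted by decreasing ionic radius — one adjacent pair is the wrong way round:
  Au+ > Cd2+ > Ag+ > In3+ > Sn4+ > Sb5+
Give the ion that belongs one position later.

Cd2+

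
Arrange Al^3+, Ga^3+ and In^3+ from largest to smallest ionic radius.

In^3+ > Ga^3+ > Al^3+

Same group, same charge. Going down the group adds an extra shell of electrons, so the ion gets larger: Al^3+ is highest in the group and smallest.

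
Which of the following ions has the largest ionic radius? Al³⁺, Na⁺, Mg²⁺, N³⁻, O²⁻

These species are isoelectronic with 10 electrons. The only difference is the number of protons: Al³⁺ (Z=13), Mg²⁺ (Z=12), Na⁺ (Z=11), O²⁻ (Z=8), N³⁻ (Z=7). The strongest nuclear pull (Al³⁺) gives the smallest ion.

N³⁻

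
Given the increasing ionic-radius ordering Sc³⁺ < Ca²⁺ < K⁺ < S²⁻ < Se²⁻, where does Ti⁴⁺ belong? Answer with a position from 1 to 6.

Tabulating Z and e⁻: Ti⁴⁺ (Z=22, 18 e⁻), Sc³⁺ (Z=21, 18 e⁻), Ca²⁺ (Z=20, 18 e⁻), K⁺ (Z=19, 18 e⁻), S²⁻ (Z=16, 18 e⁻), Se²⁻ (Z=34, 36 e⁻). Ti⁴⁺ < Sc³⁺ (both 18 e⁻, Z=22>21); Sc³⁺ < Ca²⁺ (isoelectronic, higher Z=21 is smaller); Ca²⁺ < K⁺ (isoelectronic, higher Z=20 is smaller); K⁺ < S²⁻ (isoelectronic, higher Z=19 is smaller); S²⁻ < Se²⁻ (same group, period 3 vs 4).
The complete sequence is Ti⁴⁺ < Sc³⁺ < Ca²⁺ < K⁺ < S²⁻ < Se²⁻. Ti⁴⁺ sits at position 1.

1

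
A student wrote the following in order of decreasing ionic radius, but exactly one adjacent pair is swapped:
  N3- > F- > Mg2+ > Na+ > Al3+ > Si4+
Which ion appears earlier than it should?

Mg2+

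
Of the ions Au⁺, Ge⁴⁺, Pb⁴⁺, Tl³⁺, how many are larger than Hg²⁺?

1

Tabulating Z and e⁻: Ge⁴⁺: 28 e⁻, Z=32, Pb⁴⁺: 78 e⁻, Z=82, Tl³⁺: 78 e⁻, Z=81, Hg²⁺: 78 e⁻, Z=80, Au⁺: 78 e⁻, Z=79. Ge⁴⁺ < Pb⁴⁺ (same group, period 4 vs 6); Pb⁴⁺ < Tl³⁺ (isoelectronic, higher Z=82 is smaller); Tl³⁺ < Hg²⁺ (isoelectronic, higher Z=81 is smaller); Hg²⁺ < Au⁺ (both 78 e⁻, Z=80>79).
Placing each against Hg²⁺: smaller — Ge⁴⁺, Pb⁴⁺, Tl³⁺; larger — Au⁺. So 1 is larger.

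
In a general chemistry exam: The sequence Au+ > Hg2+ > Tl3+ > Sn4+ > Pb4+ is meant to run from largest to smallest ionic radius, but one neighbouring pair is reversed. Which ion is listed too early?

Compare adjacent ions: same group and charge — period 5 sits above period 6, so Sn4+ is smaller — yet in this decreasing list Sn4+ sits before Pb4+. Nothing else is reversed, so Sn4+ should move one place to the right.

Sn4+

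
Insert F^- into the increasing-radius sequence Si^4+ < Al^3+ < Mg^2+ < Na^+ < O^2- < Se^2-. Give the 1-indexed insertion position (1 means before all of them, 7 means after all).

5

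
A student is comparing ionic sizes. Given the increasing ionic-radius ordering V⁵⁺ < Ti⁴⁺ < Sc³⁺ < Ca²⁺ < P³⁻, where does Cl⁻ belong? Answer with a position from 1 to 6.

All of these have 18 electrons (isoelectronic). With the same electron cloud, the ion with the most protons pulls it in tightest. Nuclear charges: V⁵⁺ (Z=23), Ti⁴⁺ (Z=22), Sc³⁺ (Z=21), Ca²⁺ (Z=20), Cl⁻ (Z=17), P³⁻ (Z=15). Highest Z is smallest.
The complete sequence is V⁵⁺ < Ti⁴⁺ < Sc³⁺ < Ca²⁺ < Cl⁻ < P³⁻. Cl⁻ sits at position 5.

5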